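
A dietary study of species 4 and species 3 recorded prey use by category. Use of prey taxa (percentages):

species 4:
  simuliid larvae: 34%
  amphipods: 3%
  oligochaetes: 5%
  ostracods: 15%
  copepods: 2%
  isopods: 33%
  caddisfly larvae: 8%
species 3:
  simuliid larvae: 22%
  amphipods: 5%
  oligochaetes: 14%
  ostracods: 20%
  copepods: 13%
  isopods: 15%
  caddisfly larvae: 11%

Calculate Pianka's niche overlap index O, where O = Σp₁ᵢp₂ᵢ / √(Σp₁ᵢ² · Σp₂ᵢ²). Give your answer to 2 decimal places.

0.85

Convert percentages to proportions (divide by 100).
Σ p₁ᵢp₂ᵢ = 0.0748 + 0.0015 + 0.0070 + 0.0300 + 0.0026 + 0.0495 + 0.0088 = 0.1742
Σp_1ᵢ² = 0.34² + 0.03² + 0.05² + 0.15² + 0.02² + 0.33² + 0.08² = 0.1156 + 0.0009 + 0.0025 + 0.0225 + 0.0004 + 0.1089 + 0.0064 = 0.2572
Σp_2ᵢ² = 0.22² + 0.05² + 0.14² + 0.20² + 0.13² + 0.15² + 0.11² = 0.0484 + 0.0025 + 0.0196 + 0.0400 + 0.0169 + 0.0225 + 0.0121 = 0.1620
O = 0.1742 / √(0.2572 × 0.1620) = 0.1742 / 0.20412 = 0.8534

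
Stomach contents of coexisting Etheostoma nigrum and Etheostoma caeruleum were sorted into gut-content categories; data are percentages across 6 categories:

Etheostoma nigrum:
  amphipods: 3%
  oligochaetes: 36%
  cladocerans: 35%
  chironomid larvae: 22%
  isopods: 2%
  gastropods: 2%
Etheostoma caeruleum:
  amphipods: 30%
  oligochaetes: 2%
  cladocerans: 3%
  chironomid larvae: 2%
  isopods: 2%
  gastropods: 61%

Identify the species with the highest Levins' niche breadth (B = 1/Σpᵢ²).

Convert percentages to proportions (divide by 100).
Σp_nigrᵢ² = 0.03² + 0.36² + 0.35² + 0.22² + 0.02² + 0.02² = 0.0009 + 0.1296 + 0.1225 + 0.0484 + 0.0004 + 0.0004 = 0.3022
B_nigr = 1 / 0.3022 = 3.3091
Σp_caerᵢ² = 0.30² + 0.02² + 0.03² + 0.02² + 0.02² + 0.61² = 0.0900 + 0.0004 + 0.0009 + 0.0004 + 0.0004 + 0.3721 = 0.4642
B_caer = 1 / 0.4642 = 2.1542
Highest B → broadest niche (most generalist): Etheostoma nigrum (B = 3.31).

Etheostoma nigrum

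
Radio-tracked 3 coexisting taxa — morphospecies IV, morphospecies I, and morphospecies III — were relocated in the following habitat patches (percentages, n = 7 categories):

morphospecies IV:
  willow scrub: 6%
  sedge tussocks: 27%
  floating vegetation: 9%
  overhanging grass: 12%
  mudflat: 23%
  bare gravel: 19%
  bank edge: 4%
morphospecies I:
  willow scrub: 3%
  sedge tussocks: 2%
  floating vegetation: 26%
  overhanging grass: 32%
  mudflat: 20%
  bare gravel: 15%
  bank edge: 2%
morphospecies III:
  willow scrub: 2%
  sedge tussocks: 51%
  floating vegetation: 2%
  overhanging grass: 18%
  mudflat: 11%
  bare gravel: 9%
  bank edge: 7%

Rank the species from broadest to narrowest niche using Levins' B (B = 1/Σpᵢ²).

morphospecies IV > morphospecies I > morphospecies III

Convert percentages to proportions (divide by 100).
Σp_IVᵢ² = 0.06² + 0.27² + 0.09² + 0.12² + 0.23² + 0.19² + 0.04² = 0.0036 + 0.0729 + 0.0081 + 0.0144 + 0.0529 + 0.0361 + 0.0016 = 0.1896
B_IV = 1 / 0.1896 = 5.2743
Σp_Iᵢ² = 0.03² + 0.02² + 0.26² + 0.32² + 0.20² + 0.15² + 0.02² = 0.0009 + 0.0004 + 0.0676 + 0.1024 + 0.0400 + 0.0225 + 0.0004 = 0.2342
B_I = 1 / 0.2342 = 4.2699
Σp_IIIᵢ² = 0.02² + 0.51² + 0.02² + 0.18² + 0.11² + 0.09² + 0.07² = 0.0004 + 0.2601 + 0.0004 + 0.0324 + 0.0121 + 0.0081 + 0.0049 = 0.3184
B_III = 1 / 0.3184 = 3.1407
Ranking by B (broadest → narrowest): morphospecies IV (5.27) > morphospecies I (4.27) > morphospecies III (3.14)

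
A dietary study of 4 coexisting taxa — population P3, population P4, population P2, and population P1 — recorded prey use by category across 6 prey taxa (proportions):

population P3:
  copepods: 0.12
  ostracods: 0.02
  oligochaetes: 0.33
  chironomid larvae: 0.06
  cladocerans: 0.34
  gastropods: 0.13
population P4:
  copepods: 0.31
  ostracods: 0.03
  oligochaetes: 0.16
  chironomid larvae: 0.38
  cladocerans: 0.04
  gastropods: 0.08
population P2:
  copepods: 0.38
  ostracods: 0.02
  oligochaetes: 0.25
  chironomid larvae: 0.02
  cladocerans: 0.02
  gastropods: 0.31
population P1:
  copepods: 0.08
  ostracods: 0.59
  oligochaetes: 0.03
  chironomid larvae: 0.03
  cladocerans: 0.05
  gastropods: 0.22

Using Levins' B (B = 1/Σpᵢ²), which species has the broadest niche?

population P3

Σp_P3ᵢ² = 0.12² + 0.02² + 0.33² + 0.06² + 0.34² + 0.13² = 0.0144 + 0.0004 + 0.1089 + 0.0036 + 0.1156 + 0.0169 = 0.2598
B_P3 = 1 / 0.2598 = 3.8491
Σp_P4ᵢ² = 0.31² + 0.03² + 0.16² + 0.38² + 0.04² + 0.08² = 0.0961 + 0.0009 + 0.0256 + 0.1444 + 0.0016 + 0.0064 = 0.2750
B_P4 = 1 / 0.2750 = 3.6364
Σp_P2ᵢ² = 0.38² + 0.02² + 0.25² + 0.02² + 0.02² + 0.31² = 0.1444 + 0.0004 + 0.0625 + 0.0004 + 0.0004 + 0.0961 = 0.3042
B_P2 = 1 / 0.3042 = 3.2873
Σp_P1ᵢ² = 0.08² + 0.59² + 0.03² + 0.03² + 0.05² + 0.22² = 0.0064 + 0.3481 + 0.0009 + 0.0009 + 0.0025 + 0.0484 = 0.4072
B_P1 = 1 / 0.4072 = 2.4558
Highest B → broadest niche (most generalist): population P3 (B = 3.85).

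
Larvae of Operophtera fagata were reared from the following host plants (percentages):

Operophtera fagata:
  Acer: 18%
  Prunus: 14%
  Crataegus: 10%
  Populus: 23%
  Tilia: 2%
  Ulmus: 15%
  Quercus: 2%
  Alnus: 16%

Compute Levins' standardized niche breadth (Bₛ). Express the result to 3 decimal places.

0.729

Convert percentages to proportions (divide by 100).
Σpᵢ² = 0.18² + 0.14² + 0.10² + 0.23² + 0.02² + 0.15² + 0.02² + 0.16² = 0.0324 + 0.0196 + 0.0100 + 0.0529 + 0.0004 + 0.0225 + 0.0004 + 0.0256 = 0.1638
B = 1 / 0.1638 = 6.10501
Bₛ = (B − 1)/(n − 1) = (6.10501 − 1)/(8 − 1) = 5.10501/7 = 0.72929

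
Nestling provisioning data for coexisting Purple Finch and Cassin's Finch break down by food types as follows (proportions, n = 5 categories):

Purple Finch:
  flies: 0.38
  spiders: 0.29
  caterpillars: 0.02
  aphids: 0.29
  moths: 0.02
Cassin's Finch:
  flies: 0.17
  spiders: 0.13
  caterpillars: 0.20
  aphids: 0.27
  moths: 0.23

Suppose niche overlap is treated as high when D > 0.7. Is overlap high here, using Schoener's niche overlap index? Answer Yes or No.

Σ|p₁ᵢ − p₂ᵢ| = 0.21 + 0.16 + 0.18 + 0.02 + 0.21 = 0.78
D = 1 − ½ × 0.78 = 1 − 0.390 = 0.6100
D = 0.6100 < 0.7 → No.

No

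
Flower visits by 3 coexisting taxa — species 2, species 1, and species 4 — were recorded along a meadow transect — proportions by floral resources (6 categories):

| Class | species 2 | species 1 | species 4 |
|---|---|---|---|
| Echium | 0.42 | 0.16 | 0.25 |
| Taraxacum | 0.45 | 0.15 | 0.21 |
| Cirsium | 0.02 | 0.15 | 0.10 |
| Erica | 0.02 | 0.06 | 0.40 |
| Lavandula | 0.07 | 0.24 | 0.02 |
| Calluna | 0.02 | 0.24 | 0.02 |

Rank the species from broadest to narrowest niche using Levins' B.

species 1 > species 4 > species 2

Σp_2ᵢ² = 0.42² + 0.45² + 0.02² + 0.02² + 0.07² + 0.02² = 0.1764 + 0.2025 + 0.0004 + 0.0004 + 0.0049 + 0.0004 = 0.3850
B_2 = 1 / 0.3850 = 2.5974
Σp_1ᵢ² = 0.16² + 0.15² + 0.15² + 0.06² + 0.24² + 0.24² = 0.0256 + 0.0225 + 0.0225 + 0.0036 + 0.0576 + 0.0576 = 0.1894
B_1 = 1 / 0.1894 = 5.2798
Σp_4ᵢ² = 0.25² + 0.21² + 0.10² + 0.40² + 0.02² + 0.02² = 0.0625 + 0.0441 + 0.0100 + 0.1600 + 0.0004 + 0.0004 = 0.2774
B_4 = 1 / 0.2774 = 3.6049
Ranking by B (broadest → narrowest): species 1 (5.28) > species 4 (3.60) > species 2 (2.60)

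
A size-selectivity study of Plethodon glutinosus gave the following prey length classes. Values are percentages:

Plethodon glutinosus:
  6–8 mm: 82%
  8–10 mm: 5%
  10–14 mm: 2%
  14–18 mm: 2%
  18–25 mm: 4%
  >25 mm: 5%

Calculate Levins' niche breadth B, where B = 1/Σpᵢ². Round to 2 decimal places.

Convert percentages to proportions (divide by 100).
Σpᵢ² = 0.82² + 0.05² + 0.02² + 0.02² + 0.04² + 0.05² = 0.6724 + 0.0025 + 0.0004 + 0.0004 + 0.0016 + 0.0025 = 0.6798
B = 1 / 0.6798 = 1.4710

1.47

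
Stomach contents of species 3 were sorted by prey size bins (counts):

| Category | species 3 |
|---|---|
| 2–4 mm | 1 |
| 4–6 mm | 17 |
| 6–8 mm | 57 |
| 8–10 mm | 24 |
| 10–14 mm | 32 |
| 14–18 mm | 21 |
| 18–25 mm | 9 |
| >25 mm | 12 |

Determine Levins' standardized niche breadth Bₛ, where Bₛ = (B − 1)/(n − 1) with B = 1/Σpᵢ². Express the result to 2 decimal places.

Proportions for species 3 (n=173): 1/173=0.0058, 17/173=0.0983, 57/173=0.3295, 24/173=0.1387, 32/173=0.1850, 21/173=0.1214, 9/173=0.0520, 12/173=0.0694
Σpᵢ² = 0.0058² + 0.0983² + 0.3295² + 0.1387² + 0.1850² + 0.1214² + 0.0520² + 0.0694² = 0.000034 + 0.009663 + 0.108570 + 0.019238 + 0.034225 + 0.014738 + 0.002704 + 0.004816 = 0.193988
B = 1 / 0.193988 = 5.1550
Bₛ = (B − 1)/(n − 1) = (5.1550 − 1)/(8 − 1) = 4.1550/7 = 0.5936

0.59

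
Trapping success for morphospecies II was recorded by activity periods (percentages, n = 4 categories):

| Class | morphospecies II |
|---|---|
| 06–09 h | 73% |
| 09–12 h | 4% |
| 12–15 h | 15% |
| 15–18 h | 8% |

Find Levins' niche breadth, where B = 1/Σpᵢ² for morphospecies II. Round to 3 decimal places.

Convert percentages to proportions (divide by 100).
Σpᵢ² = 0.73² + 0.04² + 0.15² + 0.08² = 0.5329 + 0.0016 + 0.0225 + 0.0064 = 0.5634
B = 1 / 0.5634 = 1.77494

1.775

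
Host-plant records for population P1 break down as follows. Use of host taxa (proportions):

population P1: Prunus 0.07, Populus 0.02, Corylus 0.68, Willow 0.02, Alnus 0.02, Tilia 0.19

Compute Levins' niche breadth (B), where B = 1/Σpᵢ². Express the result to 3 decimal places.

1.982

Σpᵢ² = 0.07² + 0.02² + 0.68² + 0.02² + 0.02² + 0.19² = 0.0049 + 0.0004 + 0.4624 + 0.0004 + 0.0004 + 0.0361 = 0.5046
B = 1 / 0.5046 = 1.98177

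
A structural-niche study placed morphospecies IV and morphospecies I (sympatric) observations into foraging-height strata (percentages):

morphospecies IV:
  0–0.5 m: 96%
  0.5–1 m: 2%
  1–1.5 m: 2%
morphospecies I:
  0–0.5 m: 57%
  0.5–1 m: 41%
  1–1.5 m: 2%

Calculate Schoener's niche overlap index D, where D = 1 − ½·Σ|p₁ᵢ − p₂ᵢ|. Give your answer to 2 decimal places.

Convert percentages to proportions (divide by 100).
Σ|p₁ᵢ − p₂ᵢ| = 0.39 + 0.39 + 0.00 = 0.78
D = 1 − ½ × 0.78 = 1 − 0.390 = 0.6100

0.61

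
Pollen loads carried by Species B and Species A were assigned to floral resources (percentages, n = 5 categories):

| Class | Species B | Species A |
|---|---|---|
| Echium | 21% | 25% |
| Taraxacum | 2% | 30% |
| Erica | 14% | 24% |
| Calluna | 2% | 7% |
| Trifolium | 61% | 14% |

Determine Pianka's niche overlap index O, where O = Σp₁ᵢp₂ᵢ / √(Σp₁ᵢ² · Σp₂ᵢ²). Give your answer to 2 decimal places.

Convert percentages to proportions (divide by 100).
Σ p₁ᵢp₂ᵢ = 0.0525 + 0.0060 + 0.0336 + 0.0014 + 0.0854 = 0.1789
Σp_1ᵢ² = 0.21² + 0.02² + 0.14² + 0.02² + 0.61² = 0.0441 + 0.0004 + 0.0196 + 0.0004 + 0.3721 = 0.4366
Σp_2ᵢ² = 0.25² + 0.30² + 0.24² + 0.07² + 0.14² = 0.0625 + 0.0900 + 0.0576 + 0.0049 + 0.0196 = 0.2346
O = 0.1789 / √(0.4366 × 0.2346) = 0.1789 / 0.32004 = 0.5590

0.56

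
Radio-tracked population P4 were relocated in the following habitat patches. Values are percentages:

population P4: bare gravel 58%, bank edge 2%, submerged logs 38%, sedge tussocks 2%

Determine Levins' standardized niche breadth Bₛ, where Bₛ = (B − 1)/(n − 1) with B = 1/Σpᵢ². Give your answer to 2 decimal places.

0.36

Convert percentages to proportions (divide by 100).
Σpᵢ² = 0.58² + 0.02² + 0.38² + 0.02² = 0.3364 + 0.0004 + 0.1444 + 0.0004 = 0.4816
B = 1 / 0.4816 = 2.0764
Bₛ = (B − 1)/(n − 1) = (2.0764 − 1)/(4 − 1) = 1.0764/3 = 0.3588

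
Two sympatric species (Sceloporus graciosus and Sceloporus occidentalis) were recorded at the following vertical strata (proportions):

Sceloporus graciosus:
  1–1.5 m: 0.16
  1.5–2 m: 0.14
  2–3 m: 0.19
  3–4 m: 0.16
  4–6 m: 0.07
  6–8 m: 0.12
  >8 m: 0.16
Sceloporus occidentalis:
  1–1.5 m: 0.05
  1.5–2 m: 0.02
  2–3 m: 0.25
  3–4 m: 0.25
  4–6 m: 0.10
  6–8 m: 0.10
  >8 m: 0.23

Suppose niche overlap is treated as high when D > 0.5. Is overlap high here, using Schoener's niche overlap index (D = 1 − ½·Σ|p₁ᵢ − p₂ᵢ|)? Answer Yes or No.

Yes

Σ|p₁ᵢ − p₂ᵢ| = 0.11 + 0.12 + 0.06 + 0.09 + 0.03 + 0.02 + 0.07 = 0.50
D = 1 − ½ × 0.50 = 1 − 0.250 = 0.7500
D = 0.7500 > 0.5 → Yes.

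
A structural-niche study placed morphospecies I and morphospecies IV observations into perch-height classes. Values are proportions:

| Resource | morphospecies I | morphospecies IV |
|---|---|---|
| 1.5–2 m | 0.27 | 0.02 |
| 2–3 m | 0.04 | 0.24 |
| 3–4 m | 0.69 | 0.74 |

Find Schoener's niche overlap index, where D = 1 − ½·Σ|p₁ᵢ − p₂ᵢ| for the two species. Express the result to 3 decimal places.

Σ|p₁ᵢ − p₂ᵢ| = 0.25 + 0.20 + 0.05 = 0.50
D = 1 − ½ × 0.50 = 1 − 0.250 = 0.75000

0.750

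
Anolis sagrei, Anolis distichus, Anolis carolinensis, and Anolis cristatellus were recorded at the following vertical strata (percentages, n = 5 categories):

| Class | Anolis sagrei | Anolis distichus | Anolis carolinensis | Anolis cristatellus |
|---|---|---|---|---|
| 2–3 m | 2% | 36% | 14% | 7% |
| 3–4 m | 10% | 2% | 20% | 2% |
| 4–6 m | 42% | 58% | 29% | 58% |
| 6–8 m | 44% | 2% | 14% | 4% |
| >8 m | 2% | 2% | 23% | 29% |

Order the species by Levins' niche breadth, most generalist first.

Convert percentages to proportions (divide by 100).
Σp_sagrᵢ² = 0.02² + 0.10² + 0.42² + 0.44² + 0.02² = 0.0004 + 0.0100 + 0.1764 + 0.1936 + 0.0004 = 0.3808
B_sagr = 1 / 0.3808 = 2.6261
Σp_distᵢ² = 0.36² + 0.02² + 0.58² + 0.02² + 0.02² = 0.1296 + 0.0004 + 0.3364 + 0.0004 + 0.0004 = 0.4672
B_dist = 1 / 0.4672 = 2.1404
Σp_caroᵢ² = 0.14² + 0.20² + 0.29² + 0.14² + 0.23² = 0.0196 + 0.0400 + 0.0841 + 0.0196 + 0.0529 = 0.2162
B_caro = 1 / 0.2162 = 4.6253
Σp_crisᵢ² = 0.07² + 0.02² + 0.58² + 0.04² + 0.29² = 0.0049 + 0.0004 + 0.3364 + 0.0016 + 0.0841 = 0.4274
B_cris = 1 / 0.4274 = 2.3397
Ranking by B (broadest → narrowest): Anolis carolinensis (4.63) > Anolis sagrei (2.63) > Anolis cristatellus (2.34) > Anolis distichus (2.14)

Anolis carolinensis > Anolis sagrei > Anolis cristatellus > Anolis distichus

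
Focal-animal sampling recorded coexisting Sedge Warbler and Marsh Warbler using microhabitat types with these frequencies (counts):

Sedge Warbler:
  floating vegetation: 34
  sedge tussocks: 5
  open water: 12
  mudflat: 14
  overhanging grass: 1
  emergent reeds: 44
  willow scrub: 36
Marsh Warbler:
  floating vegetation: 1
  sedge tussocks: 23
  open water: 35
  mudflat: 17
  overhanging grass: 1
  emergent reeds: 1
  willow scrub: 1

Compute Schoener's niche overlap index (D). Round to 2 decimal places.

Proportions for Sedge Warbler (n=146): 34/146=0.2329, 5/146=0.0342, 12/146=0.0822, 14/146=0.0959, 1/146=0.0068, 44/146=0.3014, 36/146=0.2466
Proportions for Marsh Warbler (n=79): 1/79=0.0127, 23/79=0.2911, 35/79=0.4430, 17/79=0.2152, 1/79=0.0127, 1/79=0.0127, 1/79=0.0127
Σ|p₁ᵢ − p₂ᵢ| = 0.2202 + 0.2569 + 0.3608 + 0.1193 + 0.0059 + 0.2887 + 0.2339 = 1.4857
D = 1 − ½ × 1.4857 = 1 − 0.74285 = 0.25715

0.26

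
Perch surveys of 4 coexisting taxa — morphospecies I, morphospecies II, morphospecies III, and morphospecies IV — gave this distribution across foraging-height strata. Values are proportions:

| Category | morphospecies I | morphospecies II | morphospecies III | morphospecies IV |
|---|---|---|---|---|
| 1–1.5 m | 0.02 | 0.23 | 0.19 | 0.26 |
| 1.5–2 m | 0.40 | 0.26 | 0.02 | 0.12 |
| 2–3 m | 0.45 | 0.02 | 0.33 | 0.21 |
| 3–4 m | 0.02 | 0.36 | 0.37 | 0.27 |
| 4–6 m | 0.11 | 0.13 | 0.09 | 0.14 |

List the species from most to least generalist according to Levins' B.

Σp_Iᵢ² = 0.02² + 0.40² + 0.45² + 0.02² + 0.11² = 0.0004 + 0.1600 + 0.2025 + 0.0004 + 0.0121 = 0.3754
B_I = 1 / 0.3754 = 2.6638
Σp_IIᵢ² = 0.23² + 0.26² + 0.02² + 0.36² + 0.13² = 0.0529 + 0.0676 + 0.0004 + 0.1296 + 0.0169 = 0.2674
B_II = 1 / 0.2674 = 3.7397
Σp_IIIᵢ² = 0.19² + 0.02² + 0.33² + 0.37² + 0.09² = 0.0361 + 0.0004 + 0.1089 + 0.1369 + 0.0081 = 0.2904
B_III = 1 / 0.2904 = 3.4435
Σp_IVᵢ² = 0.26² + 0.12² + 0.21² + 0.27² + 0.14² = 0.0676 + 0.0144 + 0.0441 + 0.0729 + 0.0196 = 0.2186
B_IV = 1 / 0.2186 = 4.5746
Ranking by B (broadest → narrowest): morphospecies IV (4.57) > morphospecies II (3.74) > morphospecies III (3.44) > morphospecies I (2.66)

morphospecies IV > morphospecies II > morphospecies III > morphospecies I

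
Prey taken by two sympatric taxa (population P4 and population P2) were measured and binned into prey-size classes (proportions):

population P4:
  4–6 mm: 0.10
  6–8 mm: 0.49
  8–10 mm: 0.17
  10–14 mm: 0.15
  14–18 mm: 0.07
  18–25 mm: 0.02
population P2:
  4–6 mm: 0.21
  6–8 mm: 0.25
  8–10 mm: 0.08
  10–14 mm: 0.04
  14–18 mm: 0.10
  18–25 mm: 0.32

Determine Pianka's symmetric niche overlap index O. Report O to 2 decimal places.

Σ p₁ᵢp₂ᵢ = 0.0210 + 0.1225 + 0.0136 + 0.0060 + 0.0070 + 0.0064 = 0.1765
Σp_1ᵢ² = 0.10² + 0.49² + 0.17² + 0.15² + 0.07² + 0.02² = 0.0100 + 0.2401 + 0.0289 + 0.0225 + 0.0049 + 0.0004 = 0.3068
Σp_2ᵢ² = 0.21² + 0.25² + 0.08² + 0.04² + 0.10² + 0.32² = 0.0441 + 0.0625 + 0.0064 + 0.0016 + 0.0100 + 0.1024 = 0.2270
O = 0.1765 / √(0.3068 × 0.2270) = 0.1765 / 0.26390 = 0.6688

0.67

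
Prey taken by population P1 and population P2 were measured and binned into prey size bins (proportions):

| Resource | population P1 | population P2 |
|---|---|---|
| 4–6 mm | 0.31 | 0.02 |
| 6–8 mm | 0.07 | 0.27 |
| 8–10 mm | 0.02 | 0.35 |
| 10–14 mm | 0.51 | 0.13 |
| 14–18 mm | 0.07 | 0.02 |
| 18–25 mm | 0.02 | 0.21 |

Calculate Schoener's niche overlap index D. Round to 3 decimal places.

0.280

Σ|p₁ᵢ − p₂ᵢ| = 0.29 + 0.20 + 0.33 + 0.38 + 0.05 + 0.19 = 1.44
D = 1 − ½ × 1.44 = 1 − 0.720 = 0.28000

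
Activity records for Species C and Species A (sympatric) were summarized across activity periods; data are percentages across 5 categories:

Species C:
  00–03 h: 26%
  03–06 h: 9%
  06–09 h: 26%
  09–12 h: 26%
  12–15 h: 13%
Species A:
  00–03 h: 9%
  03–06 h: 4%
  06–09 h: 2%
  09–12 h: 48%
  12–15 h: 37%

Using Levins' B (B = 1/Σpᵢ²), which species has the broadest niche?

Convert percentages to proportions (divide by 100).
Σp_Cᵢ² = 0.26² + 0.09² + 0.26² + 0.26² + 0.13² = 0.0676 + 0.0081 + 0.0676 + 0.0676 + 0.0169 = 0.2278
B_C = 1 / 0.2278 = 4.3898
Σp_Aᵢ² = 0.09² + 0.04² + 0.02² + 0.48² + 0.37² = 0.0081 + 0.0016 + 0.0004 + 0.2304 + 0.1369 = 0.3774
B_A = 1 / 0.3774 = 2.6497
Highest B → broadest niche (most generalist): Species C (B = 4.39).

Species C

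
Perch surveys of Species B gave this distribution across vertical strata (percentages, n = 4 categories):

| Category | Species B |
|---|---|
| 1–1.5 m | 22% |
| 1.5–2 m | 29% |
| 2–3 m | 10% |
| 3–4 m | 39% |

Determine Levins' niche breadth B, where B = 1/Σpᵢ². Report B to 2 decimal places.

3.39

Convert percentages to proportions (divide by 100).
Σpᵢ² = 0.22² + 0.29² + 0.10² + 0.39² = 0.0484 + 0.0841 + 0.0100 + 0.1521 = 0.2946
B = 1 / 0.2946 = 3.3944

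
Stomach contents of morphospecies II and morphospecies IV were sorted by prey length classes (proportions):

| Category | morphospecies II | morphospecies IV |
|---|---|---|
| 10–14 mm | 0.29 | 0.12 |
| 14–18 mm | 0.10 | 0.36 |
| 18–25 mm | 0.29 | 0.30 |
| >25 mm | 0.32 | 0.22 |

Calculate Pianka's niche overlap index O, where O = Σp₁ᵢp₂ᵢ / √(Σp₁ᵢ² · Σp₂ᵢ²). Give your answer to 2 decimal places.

Σ p₁ᵢp₂ᵢ = 0.0348 + 0.0360 + 0.0870 + 0.0704 = 0.2282
Σp_1ᵢ² = 0.29² + 0.10² + 0.29² + 0.32² = 0.0841 + 0.0100 + 0.0841 + 0.1024 = 0.2806
Σp_2ᵢ² = 0.12² + 0.36² + 0.30² + 0.22² = 0.0144 + 0.1296 + 0.0900 + 0.0484 = 0.2824
O = 0.2282 / √(0.2806 × 0.2824) = 0.2282 / 0.28150 = 0.8107

0.81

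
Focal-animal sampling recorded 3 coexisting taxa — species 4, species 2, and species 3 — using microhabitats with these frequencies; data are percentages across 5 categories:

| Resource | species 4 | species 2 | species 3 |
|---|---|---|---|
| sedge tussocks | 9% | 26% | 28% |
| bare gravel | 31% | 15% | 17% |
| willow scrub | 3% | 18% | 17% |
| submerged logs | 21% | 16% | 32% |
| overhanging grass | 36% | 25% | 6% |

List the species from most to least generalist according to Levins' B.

Convert percentages to proportions (divide by 100).
Σp_4ᵢ² = 0.09² + 0.31² + 0.03² + 0.21² + 0.36² = 0.0081 + 0.0961 + 0.0009 + 0.0441 + 0.1296 = 0.2788
B_4 = 1 / 0.2788 = 3.5868
Σp_2ᵢ² = 0.26² + 0.15² + 0.18² + 0.16² + 0.25² = 0.0676 + 0.0225 + 0.0324 + 0.0256 + 0.0625 = 0.2106
B_2 = 1 / 0.2106 = 4.7483
Σp_3ᵢ² = 0.28² + 0.17² + 0.17² + 0.32² + 0.06² = 0.0784 + 0.0289 + 0.0289 + 0.1024 + 0.0036 = 0.2422
B_3 = 1 / 0.2422 = 4.1288
Ranking by B (broadest → narrowest): species 2 (4.75) > species 3 (4.13) > species 4 (3.59)

species 2 > species 3 > species 4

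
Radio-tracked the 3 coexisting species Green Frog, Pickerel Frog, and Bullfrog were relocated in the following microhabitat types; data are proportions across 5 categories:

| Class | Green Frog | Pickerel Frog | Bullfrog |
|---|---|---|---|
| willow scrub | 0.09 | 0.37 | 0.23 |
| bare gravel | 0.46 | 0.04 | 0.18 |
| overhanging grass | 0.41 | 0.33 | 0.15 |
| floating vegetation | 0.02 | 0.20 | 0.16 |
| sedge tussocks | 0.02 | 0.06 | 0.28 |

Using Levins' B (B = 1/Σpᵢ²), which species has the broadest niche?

Bullfrog

Σp_Greeᵢ² = 0.09² + 0.46² + 0.41² + 0.02² + 0.02² = 0.0081 + 0.2116 + 0.1681 + 0.0004 + 0.0004 = 0.3886
B_Gree = 1 / 0.3886 = 2.5733
Σp_Pickᵢ² = 0.37² + 0.04² + 0.33² + 0.20² + 0.06² = 0.1369 + 0.0016 + 0.1089 + 0.0400 + 0.0036 = 0.2910
B_Pick = 1 / 0.2910 = 3.4364
Σp_Bullᵢ² = 0.23² + 0.18² + 0.15² + 0.16² + 0.28² = 0.0529 + 0.0324 + 0.0225 + 0.0256 + 0.0784 = 0.2118
B_Bull = 1 / 0.2118 = 4.7214
Highest B → broadest niche (most generalist): Bullfrog (B = 4.72).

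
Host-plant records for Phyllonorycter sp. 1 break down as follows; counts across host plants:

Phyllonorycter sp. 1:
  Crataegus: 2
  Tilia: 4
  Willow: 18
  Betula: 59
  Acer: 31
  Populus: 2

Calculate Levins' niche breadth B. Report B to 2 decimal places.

Proportions for Phyllonorycter sp. 1 (n=116): 2/116=0.0172, 4/116=0.0345, 18/116=0.1552, 59/116=0.5086, 31/116=0.2672, 2/116=0.0172
Σpᵢ² = 0.0172² + 0.0345² + 0.1552² + 0.5086² + 0.2672² + 0.0172² = 0.000296 + 0.001190 + 0.024087 + 0.258674 + 0.071396 + 0.000296 = 0.355939
B = 1 / 0.355939 = 2.8095

2.81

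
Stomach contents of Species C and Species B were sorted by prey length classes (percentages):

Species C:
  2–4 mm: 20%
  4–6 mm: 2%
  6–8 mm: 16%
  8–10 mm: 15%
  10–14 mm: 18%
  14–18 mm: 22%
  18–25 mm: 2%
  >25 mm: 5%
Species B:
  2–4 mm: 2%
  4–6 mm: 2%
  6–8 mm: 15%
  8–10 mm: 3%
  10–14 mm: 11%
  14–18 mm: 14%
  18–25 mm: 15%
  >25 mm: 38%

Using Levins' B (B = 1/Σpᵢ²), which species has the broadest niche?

Species C

Convert percentages to proportions (divide by 100).
Σp_Cᵢ² = 0.20² + 0.02² + 0.16² + 0.15² + 0.18² + 0.22² + 0.02² + 0.05² = 0.0400 + 0.0004 + 0.0256 + 0.0225 + 0.0324 + 0.0484 + 0.0004 + 0.0025 = 0.1722
B_C = 1 / 0.1722 = 5.8072
Σp_Bᵢ² = 0.02² + 0.02² + 0.15² + 0.03² + 0.11² + 0.14² + 0.15² + 0.38² = 0.0004 + 0.0004 + 0.0225 + 0.0009 + 0.0121 + 0.0196 + 0.0225 + 0.1444 = 0.2228
B_B = 1 / 0.2228 = 4.4883
Highest B → broadest niche (most generalist): Species C (B = 5.81).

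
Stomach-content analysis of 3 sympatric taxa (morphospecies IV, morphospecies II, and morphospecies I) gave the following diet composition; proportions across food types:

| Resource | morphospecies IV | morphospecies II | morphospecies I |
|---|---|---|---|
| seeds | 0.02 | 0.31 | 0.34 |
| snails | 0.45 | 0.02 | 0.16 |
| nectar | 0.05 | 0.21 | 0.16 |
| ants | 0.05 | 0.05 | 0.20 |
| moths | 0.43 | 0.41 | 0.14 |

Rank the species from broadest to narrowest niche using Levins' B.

Σp_IVᵢ² = 0.02² + 0.45² + 0.05² + 0.05² + 0.43² = 0.0004 + 0.2025 + 0.0025 + 0.0025 + 0.1849 = 0.3928
B_IV = 1 / 0.3928 = 2.5458
Σp_IIᵢ² = 0.31² + 0.02² + 0.21² + 0.05² + 0.41² = 0.0961 + 0.0004 + 0.0441 + 0.0025 + 0.1681 = 0.3112
B_II = 1 / 0.3112 = 3.2134
Σp_Iᵢ² = 0.34² + 0.16² + 0.16² + 0.20² + 0.14² = 0.1156 + 0.0256 + 0.0256 + 0.0400 + 0.0196 = 0.2264
B_I = 1 / 0.2264 = 4.4170
Ranking by B (broadest → narrowest): morphospecies I (4.42) > morphospecies II (3.21) > morphospecies IV (2.55)

morphospecies I > morphospecies II > morphospecies IV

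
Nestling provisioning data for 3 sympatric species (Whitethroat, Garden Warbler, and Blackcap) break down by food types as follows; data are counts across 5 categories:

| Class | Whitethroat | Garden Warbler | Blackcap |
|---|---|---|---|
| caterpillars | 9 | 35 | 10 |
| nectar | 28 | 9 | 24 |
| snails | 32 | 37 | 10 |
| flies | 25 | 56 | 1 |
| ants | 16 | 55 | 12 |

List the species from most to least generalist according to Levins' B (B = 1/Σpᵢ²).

Proportions for Whitethroat (n=110): 9/110=0.0818, 28/110=0.2545, 32/110=0.2909, 25/110=0.2273, 16/110=0.1455
Proportions for Garden Warbler (n=192): 35/192=0.1823, 9/192=0.0469, 37/192=0.1927, 56/192=0.2917, 55/192=0.2865
Proportions for Blackcap (n=57): 10/57=0.1754, 24/57=0.4211, 10/57=0.1754, 1/57=0.0175, 12/57=0.2105
Σp_Whitᵢ² = 0.0818² + 0.2545² + 0.2909² + 0.2273² + 0.1455² = 0.006691 + 0.064770 + 0.084623 + 0.051665 + 0.021170 = 0.228919
B_Whit = 1 / 0.228919 = 4.3684
Σp_Warbᵢ² = 0.1823² + 0.0469² + 0.1927² + 0.2917² + 0.2865² = 0.033233 + 0.002200 + 0.037133 + 0.085089 + 0.082082 = 0.239737
B_Warb = 1 / 0.239737 = 4.1712
Σp_Blacᵢ² = 0.1754² + 0.4211² + 0.1754² + 0.0175² + 0.2105² = 0.030765 + 0.177325 + 0.030765 + 0.000306 + 0.044310 = 0.283471
B_Blac = 1 / 0.283471 = 3.5277
Ranking by B (broadest → narrowest): Whitethroat (4.37) > Garden Warbler (4.17) > Blackcap (3.53)

Whitethroat > Garden Warbler > Blackcap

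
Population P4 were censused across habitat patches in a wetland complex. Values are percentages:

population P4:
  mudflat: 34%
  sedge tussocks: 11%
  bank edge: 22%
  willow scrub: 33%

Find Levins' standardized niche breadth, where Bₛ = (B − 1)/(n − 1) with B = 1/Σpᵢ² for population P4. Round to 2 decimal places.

Convert percentages to proportions (divide by 100).
Σpᵢ² = 0.34² + 0.11² + 0.22² + 0.33² = 0.1156 + 0.0121 + 0.0484 + 0.1089 = 0.2850
B = 1 / 0.2850 = 3.5088
Bₛ = (B − 1)/(n − 1) = (3.5088 − 1)/(4 − 1) = 2.5088/3 = 0.8363

0.84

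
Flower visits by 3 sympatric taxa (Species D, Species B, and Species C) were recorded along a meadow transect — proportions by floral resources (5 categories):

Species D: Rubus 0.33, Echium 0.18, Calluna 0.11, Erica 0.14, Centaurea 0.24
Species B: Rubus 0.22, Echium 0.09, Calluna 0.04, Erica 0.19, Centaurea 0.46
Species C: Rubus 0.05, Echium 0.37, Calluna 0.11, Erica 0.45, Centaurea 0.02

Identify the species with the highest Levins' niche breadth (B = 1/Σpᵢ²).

Σp_Dᵢ² = 0.33² + 0.18² + 0.11² + 0.14² + 0.24² = 0.1089 + 0.0324 + 0.0121 + 0.0196 + 0.0576 = 0.2306
B_D = 1 / 0.2306 = 4.3365
Σp_Bᵢ² = 0.22² + 0.09² + 0.04² + 0.19² + 0.46² = 0.0484 + 0.0081 + 0.0016 + 0.0361 + 0.2116 = 0.3058
B_B = 1 / 0.3058 = 3.2701
Σp_Cᵢ² = 0.05² + 0.37² + 0.11² + 0.45² + 0.02² = 0.0025 + 0.1369 + 0.0121 + 0.2025 + 0.0004 = 0.3544
B_C = 1 / 0.3544 = 2.8217
Highest B → broadest niche (most generalist): Species D (B = 4.34).

Species D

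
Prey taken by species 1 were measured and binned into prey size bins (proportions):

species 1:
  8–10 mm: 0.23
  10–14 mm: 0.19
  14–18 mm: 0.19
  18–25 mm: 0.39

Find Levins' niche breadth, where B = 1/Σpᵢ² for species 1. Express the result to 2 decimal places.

Σpᵢ² = 0.23² + 0.19² + 0.19² + 0.39² = 0.0529 + 0.0361 + 0.0361 + 0.1521 = 0.2772
B = 1 / 0.2772 = 3.6075

3.61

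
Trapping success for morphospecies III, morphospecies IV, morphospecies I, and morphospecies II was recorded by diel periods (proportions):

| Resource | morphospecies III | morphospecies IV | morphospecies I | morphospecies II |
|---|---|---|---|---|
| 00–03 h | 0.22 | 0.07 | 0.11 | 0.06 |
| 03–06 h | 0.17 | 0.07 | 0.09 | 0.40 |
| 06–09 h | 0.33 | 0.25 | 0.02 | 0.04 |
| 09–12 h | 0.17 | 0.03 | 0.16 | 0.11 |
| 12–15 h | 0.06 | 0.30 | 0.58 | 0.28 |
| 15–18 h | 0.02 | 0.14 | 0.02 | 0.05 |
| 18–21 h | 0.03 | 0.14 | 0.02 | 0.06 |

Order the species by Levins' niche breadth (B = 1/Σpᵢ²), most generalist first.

morphospecies IV > morphospecies III > morphospecies II > morphospecies I

Σp_IIIᵢ² = 0.22² + 0.17² + 0.33² + 0.17² + 0.06² + 0.02² + 0.03² = 0.0484 + 0.0289 + 0.1089 + 0.0289 + 0.0036 + 0.0004 + 0.0009 = 0.2200
B_III = 1 / 0.2200 = 4.5455
Σp_IVᵢ² = 0.07² + 0.07² + 0.25² + 0.03² + 0.30² + 0.14² + 0.14² = 0.0049 + 0.0049 + 0.0625 + 0.0009 + 0.0900 + 0.0196 + 0.0196 = 0.2024
B_IV = 1 / 0.2024 = 4.9407
Σp_Iᵢ² = 0.11² + 0.09² + 0.02² + 0.16² + 0.58² + 0.02² + 0.02² = 0.0121 + 0.0081 + 0.0004 + 0.0256 + 0.3364 + 0.0004 + 0.0004 = 0.3834
B_I = 1 / 0.3834 = 2.6082
Σp_IIᵢ² = 0.06² + 0.40² + 0.04² + 0.11² + 0.28² + 0.05² + 0.06² = 0.0036 + 0.1600 + 0.0016 + 0.0121 + 0.0784 + 0.0025 + 0.0036 = 0.2618
B_II = 1 / 0.2618 = 3.8197
Ranking by B (broadest → narrowest): morphospecies IV (4.94) > morphospecies III (4.55) > morphospecies II (3.82) > morphospecies I (2.61)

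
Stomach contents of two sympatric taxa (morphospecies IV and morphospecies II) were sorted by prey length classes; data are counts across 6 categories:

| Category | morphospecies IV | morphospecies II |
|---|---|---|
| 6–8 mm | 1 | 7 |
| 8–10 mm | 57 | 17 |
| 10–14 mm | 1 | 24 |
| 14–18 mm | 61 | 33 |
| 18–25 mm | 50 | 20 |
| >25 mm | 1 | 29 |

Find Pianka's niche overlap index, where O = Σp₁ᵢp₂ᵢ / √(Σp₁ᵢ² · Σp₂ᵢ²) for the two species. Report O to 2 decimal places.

0.73

Proportions for morphospecies IV (n=171): 1/171=0.0058, 57/171=0.3333, 1/171=0.0058, 61/171=0.3567, 50/171=0.2924, 1/171=0.0058
Proportions for morphospecies II (n=130): 7/130=0.0538, 17/130=0.1308, 24/130=0.1846, 33/130=0.2538, 20/130=0.1538, 29/130=0.2231
Σ p₁ᵢp₂ᵢ = 0.000312 + 0.043596 + 0.001071 + 0.090530 + 0.044971 + 0.001294 = 0.181774
Σp_1ᵢ² = 0.0058² + 0.3333² + 0.0058² + 0.3567² + 0.2924² + 0.0058² = 0.000034 + 0.111089 + 0.000034 + 0.127235 + 0.085498 + 0.000034 = 0.323924
Σp_2ᵢ² = 0.0538² + 0.1308² + 0.1846² + 0.2538² + 0.1538² + 0.2231² = 0.002894 + 0.017109 + 0.034077 + 0.064414 + 0.023654 + 0.049774 = 0.191922
O = 0.181774 / √(0.323924 × 0.191922) = 0.181774 / 0.2493354 = 0.7290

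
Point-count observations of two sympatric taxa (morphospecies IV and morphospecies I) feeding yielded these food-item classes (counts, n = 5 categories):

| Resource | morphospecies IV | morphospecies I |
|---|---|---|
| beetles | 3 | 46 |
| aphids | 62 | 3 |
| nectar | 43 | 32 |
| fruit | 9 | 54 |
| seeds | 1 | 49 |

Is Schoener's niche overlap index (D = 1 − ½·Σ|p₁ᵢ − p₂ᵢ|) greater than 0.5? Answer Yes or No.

Proportions for morphospecies IV (n=118): 3/118=0.0254, 62/118=0.5254, 43/118=0.3644, 9/118=0.0763, 1/118=0.0085
Proportions for morphospecies I (n=184): 46/184=0.2500, 3/184=0.0163, 32/184=0.1739, 54/184=0.2935, 49/184=0.2663
Σ|p₁ᵢ − p₂ᵢ| = 0.2246 + 0.5091 + 0.1905 + 0.2172 + 0.2578 = 1.3992
D = 1 − ½ × 1.3992 = 1 − 0.69960 = 0.30040
D = 0.30040 < 0.5 → No.

No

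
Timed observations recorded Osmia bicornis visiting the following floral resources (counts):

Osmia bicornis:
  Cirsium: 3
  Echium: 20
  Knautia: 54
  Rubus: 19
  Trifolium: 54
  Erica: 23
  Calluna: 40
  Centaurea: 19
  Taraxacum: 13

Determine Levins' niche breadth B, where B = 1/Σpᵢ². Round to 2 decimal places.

6.48

Proportions for Osmia bicornis (n=245): 3/245=0.0122, 20/245=0.0816, 54/245=0.2204, 19/245=0.0776, 54/245=0.2204, 23/245=0.0939, 40/245=0.1633, 19/245=0.0776, 13/245=0.0531
Σpᵢ² = 0.0122² + 0.0816² + 0.2204² + 0.0776² + 0.2204² + 0.0939² + 0.1633² + 0.0776² + 0.0531² = 0.000149 + 0.006659 + 0.048576 + 0.006022 + 0.048576 + 0.008817 + 0.026667 + 0.006022 + 0.002820 = 0.154308
B = 1 / 0.154308 = 6.4805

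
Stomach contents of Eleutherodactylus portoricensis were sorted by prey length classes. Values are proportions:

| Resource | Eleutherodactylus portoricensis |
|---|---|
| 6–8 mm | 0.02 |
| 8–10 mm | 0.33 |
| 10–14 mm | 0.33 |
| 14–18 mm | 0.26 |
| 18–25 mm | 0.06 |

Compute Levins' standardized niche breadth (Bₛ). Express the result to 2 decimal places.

0.61

Σpᵢ² = 0.02² + 0.33² + 0.33² + 0.26² + 0.06² = 0.0004 + 0.1089 + 0.1089 + 0.0676 + 0.0036 = 0.2894
B = 1 / 0.2894 = 3.4554
Bₛ = (B − 1)/(n − 1) = (3.4554 − 1)/(5 − 1) = 2.4554/4 = 0.6139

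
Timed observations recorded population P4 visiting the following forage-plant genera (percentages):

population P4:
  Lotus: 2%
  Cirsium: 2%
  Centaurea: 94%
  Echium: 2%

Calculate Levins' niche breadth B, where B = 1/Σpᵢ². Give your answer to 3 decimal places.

1.130

Convert percentages to proportions (divide by 100).
Σpᵢ² = 0.02² + 0.02² + 0.94² + 0.02² = 0.0004 + 0.0004 + 0.8836 + 0.0004 = 0.8848
B = 1 / 0.8848 = 1.13020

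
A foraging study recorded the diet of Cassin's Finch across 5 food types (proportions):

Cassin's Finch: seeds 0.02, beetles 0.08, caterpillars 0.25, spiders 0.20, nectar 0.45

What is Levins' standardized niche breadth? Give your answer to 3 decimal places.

0.552

Σpᵢ² = 0.02² + 0.08² + 0.25² + 0.20² + 0.45² = 0.0004 + 0.0064 + 0.0625 + 0.0400 + 0.2025 = 0.3118
B = 1 / 0.3118 = 3.20718
Bₛ = (B − 1)/(n − 1) = (3.20718 − 1)/(5 − 1) = 2.20718/4 = 0.55180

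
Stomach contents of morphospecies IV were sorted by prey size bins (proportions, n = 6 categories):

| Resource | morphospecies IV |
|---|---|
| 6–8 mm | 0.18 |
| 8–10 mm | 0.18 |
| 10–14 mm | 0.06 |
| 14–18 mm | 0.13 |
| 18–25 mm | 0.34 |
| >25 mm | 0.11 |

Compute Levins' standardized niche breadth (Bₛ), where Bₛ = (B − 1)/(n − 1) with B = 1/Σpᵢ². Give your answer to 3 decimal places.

Σpᵢ² = 0.18² + 0.18² + 0.06² + 0.13² + 0.34² + 0.11² = 0.0324 + 0.0324 + 0.0036 + 0.0169 + 0.1156 + 0.0121 = 0.2130
B = 1 / 0.2130 = 4.69484
Bₛ = (B − 1)/(n − 1) = (4.69484 − 1)/(6 − 1) = 3.69484/5 = 0.73897

0.739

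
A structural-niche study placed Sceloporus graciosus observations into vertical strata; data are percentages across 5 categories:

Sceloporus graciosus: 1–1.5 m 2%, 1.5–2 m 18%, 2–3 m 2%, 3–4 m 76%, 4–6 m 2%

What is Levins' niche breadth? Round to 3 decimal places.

Convert percentages to proportions (divide by 100).
Σpᵢ² = 0.02² + 0.18² + 0.02² + 0.76² + 0.02² = 0.0004 + 0.0324 + 0.0004 + 0.5776 + 0.0004 = 0.6112
B = 1 / 0.6112 = 1.63613

1.636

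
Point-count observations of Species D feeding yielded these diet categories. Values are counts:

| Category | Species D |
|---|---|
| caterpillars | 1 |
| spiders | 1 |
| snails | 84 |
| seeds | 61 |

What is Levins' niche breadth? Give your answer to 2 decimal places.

Proportions for Species D (n=147): 1/147=0.0068, 1/147=0.0068, 84/147=0.5714, 61/147=0.4150
Σpᵢ² = 0.0068² + 0.0068² + 0.5714² + 0.4150² = 0.000046 + 0.000046 + 0.326498 + 0.172225 = 0.498815
B = 1 / 0.498815 = 2.0048

2.00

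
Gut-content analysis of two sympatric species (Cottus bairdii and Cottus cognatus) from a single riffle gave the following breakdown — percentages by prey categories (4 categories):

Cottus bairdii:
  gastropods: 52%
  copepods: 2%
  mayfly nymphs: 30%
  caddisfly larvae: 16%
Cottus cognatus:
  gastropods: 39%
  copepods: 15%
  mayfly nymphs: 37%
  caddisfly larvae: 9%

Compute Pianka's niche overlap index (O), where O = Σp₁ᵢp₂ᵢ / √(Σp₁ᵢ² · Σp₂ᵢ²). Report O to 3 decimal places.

0.942

Convert percentages to proportions (divide by 100).
Σ p₁ᵢp₂ᵢ = 0.2028 + 0.0030 + 0.1110 + 0.0144 = 0.3312
Σp_1ᵢ² = 0.52² + 0.02² + 0.30² + 0.16² = 0.2704 + 0.0004 + 0.0900 + 0.0256 = 0.3864
Σp_2ᵢ² = 0.39² + 0.15² + 0.37² + 0.09² = 0.1521 + 0.0225 + 0.1369 + 0.0081 = 0.3196
O = 0.3312 / √(0.3864 × 0.3196) = 0.3312 / 0.351416 = 0.94247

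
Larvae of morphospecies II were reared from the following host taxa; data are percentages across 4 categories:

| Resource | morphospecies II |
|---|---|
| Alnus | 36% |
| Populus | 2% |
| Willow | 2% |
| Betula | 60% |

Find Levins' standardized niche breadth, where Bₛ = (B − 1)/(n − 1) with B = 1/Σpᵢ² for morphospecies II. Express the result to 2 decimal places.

0.35

Convert percentages to proportions (divide by 100).
Σpᵢ² = 0.36² + 0.02² + 0.02² + 0.60² = 0.1296 + 0.0004 + 0.0004 + 0.3600 = 0.4904
B = 1 / 0.4904 = 2.0392
Bₛ = (B − 1)/(n − 1) = (2.0392 − 1)/(4 − 1) = 1.0392/3 = 0.3464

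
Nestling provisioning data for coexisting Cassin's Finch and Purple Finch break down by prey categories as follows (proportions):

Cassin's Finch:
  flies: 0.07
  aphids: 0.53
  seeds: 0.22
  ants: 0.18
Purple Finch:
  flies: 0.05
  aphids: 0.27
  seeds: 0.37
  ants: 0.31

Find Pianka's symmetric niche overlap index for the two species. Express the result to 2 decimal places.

0.84

Σ p₁ᵢp₂ᵢ = 0.0035 + 0.1431 + 0.0814 + 0.0558 = 0.2838
Σp_1ᵢ² = 0.07² + 0.53² + 0.22² + 0.18² = 0.0049 + 0.2809 + 0.0484 + 0.0324 = 0.3666
Σp_2ᵢ² = 0.05² + 0.27² + 0.37² + 0.31² = 0.0025 + 0.0729 + 0.1369 + 0.0961 = 0.3084
O = 0.2838 / √(0.3666 × 0.3084) = 0.2838 / 0.33624 = 0.8440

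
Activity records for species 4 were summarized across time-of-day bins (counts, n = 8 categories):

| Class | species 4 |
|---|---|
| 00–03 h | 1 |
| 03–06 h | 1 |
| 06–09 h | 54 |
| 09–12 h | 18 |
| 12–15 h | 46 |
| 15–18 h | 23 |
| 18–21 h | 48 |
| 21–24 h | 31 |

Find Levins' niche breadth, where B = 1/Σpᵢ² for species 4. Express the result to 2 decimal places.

Proportions for species 4 (n=222): 1/222=0.0045, 1/222=0.0045, 54/222=0.2432, 18/222=0.0811, 46/222=0.2072, 23/222=0.1036, 48/222=0.2162, 31/222=0.1396
Σpᵢ² = 0.0045² + 0.0045² + 0.2432² + 0.0811² + 0.2072² + 0.1036² + 0.2162² + 0.1396² = 0.000020 + 0.000020 + 0.059146 + 0.006577 + 0.042932 + 0.010733 + 0.046742 + 0.019488 = 0.185658
B = 1 / 0.185658 = 5.3862

5.39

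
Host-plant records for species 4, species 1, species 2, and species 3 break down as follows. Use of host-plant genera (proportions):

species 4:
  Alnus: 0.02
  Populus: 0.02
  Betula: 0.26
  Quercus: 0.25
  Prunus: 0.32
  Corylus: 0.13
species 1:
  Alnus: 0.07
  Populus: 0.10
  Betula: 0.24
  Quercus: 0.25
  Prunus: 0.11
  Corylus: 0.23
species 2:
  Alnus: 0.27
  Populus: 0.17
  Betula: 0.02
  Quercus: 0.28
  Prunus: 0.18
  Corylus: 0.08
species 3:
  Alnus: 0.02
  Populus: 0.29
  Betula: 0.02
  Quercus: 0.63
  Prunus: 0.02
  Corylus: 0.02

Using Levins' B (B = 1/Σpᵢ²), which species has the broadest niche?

Σp_4ᵢ² = 0.02² + 0.02² + 0.26² + 0.25² + 0.32² + 0.13² = 0.0004 + 0.0004 + 0.0676 + 0.0625 + 0.1024 + 0.0169 = 0.2502
B_4 = 1 / 0.2502 = 3.9968
Σp_1ᵢ² = 0.07² + 0.10² + 0.24² + 0.25² + 0.11² + 0.23² = 0.0049 + 0.0100 + 0.0576 + 0.0625 + 0.0121 + 0.0529 = 0.2000
B_1 = 1 / 0.2000 = 5.0000
Σp_2ᵢ² = 0.27² + 0.17² + 0.02² + 0.28² + 0.18² + 0.08² = 0.0729 + 0.0289 + 0.0004 + 0.0784 + 0.0324 + 0.0064 = 0.2194
B_2 = 1 / 0.2194 = 4.5579
Σp_3ᵢ² = 0.02² + 0.29² + 0.02² + 0.63² + 0.02² + 0.02² = 0.0004 + 0.0841 + 0.0004 + 0.3969 + 0.0004 + 0.0004 = 0.4826
B_3 = 1 / 0.4826 = 2.0721
Highest B → broadest niche (most generalist): species 1 (B = 5.00).

species 1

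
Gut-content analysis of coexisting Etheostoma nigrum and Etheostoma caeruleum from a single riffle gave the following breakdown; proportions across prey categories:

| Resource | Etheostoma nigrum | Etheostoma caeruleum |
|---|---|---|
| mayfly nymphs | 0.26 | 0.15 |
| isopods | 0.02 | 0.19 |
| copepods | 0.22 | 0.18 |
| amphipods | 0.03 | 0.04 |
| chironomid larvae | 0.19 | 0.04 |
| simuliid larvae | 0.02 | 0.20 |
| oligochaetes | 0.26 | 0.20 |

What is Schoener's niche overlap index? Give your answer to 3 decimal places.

Σ|p₁ᵢ − p₂ᵢ| = 0.11 + 0.17 + 0.04 + 0.01 + 0.15 + 0.18 + 0.06 = 0.72
D = 1 − ½ × 0.72 = 1 − 0.360 = 0.64000

0.640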